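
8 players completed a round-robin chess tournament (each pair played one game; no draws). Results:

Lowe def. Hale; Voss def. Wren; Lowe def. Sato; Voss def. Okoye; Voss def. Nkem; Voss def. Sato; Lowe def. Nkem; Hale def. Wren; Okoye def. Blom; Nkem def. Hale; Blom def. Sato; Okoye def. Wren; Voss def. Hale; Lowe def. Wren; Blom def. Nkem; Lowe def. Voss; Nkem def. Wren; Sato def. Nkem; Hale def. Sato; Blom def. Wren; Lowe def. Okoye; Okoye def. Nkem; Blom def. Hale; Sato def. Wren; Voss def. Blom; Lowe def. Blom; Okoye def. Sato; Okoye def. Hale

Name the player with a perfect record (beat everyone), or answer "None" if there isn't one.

Lowe

Lowe has 7 wins out of 7 opponents — a perfect record.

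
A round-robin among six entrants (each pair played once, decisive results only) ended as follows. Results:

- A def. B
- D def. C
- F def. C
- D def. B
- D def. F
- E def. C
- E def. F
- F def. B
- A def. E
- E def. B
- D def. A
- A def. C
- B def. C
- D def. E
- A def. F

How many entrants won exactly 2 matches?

1

Win totals: A 4, B 1, C 0, D 5, E 3, F 2.
Exactly 2: F — 1 entrant.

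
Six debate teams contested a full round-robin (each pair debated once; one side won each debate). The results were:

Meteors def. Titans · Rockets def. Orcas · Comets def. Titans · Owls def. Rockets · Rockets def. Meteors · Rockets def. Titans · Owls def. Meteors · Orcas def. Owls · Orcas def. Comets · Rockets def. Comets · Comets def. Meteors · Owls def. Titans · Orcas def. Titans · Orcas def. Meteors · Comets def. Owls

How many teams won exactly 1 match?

Win totals: Orcas 4, Owls 3, Comets 3, Titans 0, Rockets 4, Meteors 1.
Exactly 1: Meteors — 1 team.

1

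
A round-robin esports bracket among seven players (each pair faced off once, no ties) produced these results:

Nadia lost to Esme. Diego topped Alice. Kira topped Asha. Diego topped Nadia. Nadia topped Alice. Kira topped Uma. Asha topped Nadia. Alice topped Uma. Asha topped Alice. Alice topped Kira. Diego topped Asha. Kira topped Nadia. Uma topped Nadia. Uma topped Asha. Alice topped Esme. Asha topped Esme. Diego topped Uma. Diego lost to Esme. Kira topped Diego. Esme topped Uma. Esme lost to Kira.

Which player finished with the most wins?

Win totals: Uma 2, Nadia 1, Esme 3, Alice 3, Kira 5, Asha 3, Diego 4.
Kira leads with 5 wins (next highest: 4).

Kira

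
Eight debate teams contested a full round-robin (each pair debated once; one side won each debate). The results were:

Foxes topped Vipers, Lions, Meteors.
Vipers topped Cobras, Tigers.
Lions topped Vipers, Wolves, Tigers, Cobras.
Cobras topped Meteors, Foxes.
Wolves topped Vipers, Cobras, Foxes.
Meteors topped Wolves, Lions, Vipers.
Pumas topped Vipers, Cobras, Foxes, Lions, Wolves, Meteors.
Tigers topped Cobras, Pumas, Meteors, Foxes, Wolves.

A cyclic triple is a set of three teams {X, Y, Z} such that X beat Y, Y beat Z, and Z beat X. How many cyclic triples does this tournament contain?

Win totals: Tigers 5, Cobras 2, Foxes 3, Lions 4, Vipers 2, Wolves 3, Meteors 3, Pumas 6.
A team with w wins dominates both others in C(w,2) triples; summing gives 10 + 1 + 3 + 6 + 1 + 3 + 3 + 15 = 42 transitive triples.
Total triples C(8,3) = 56, so cyclic triples = 56 − 42 = 14.

14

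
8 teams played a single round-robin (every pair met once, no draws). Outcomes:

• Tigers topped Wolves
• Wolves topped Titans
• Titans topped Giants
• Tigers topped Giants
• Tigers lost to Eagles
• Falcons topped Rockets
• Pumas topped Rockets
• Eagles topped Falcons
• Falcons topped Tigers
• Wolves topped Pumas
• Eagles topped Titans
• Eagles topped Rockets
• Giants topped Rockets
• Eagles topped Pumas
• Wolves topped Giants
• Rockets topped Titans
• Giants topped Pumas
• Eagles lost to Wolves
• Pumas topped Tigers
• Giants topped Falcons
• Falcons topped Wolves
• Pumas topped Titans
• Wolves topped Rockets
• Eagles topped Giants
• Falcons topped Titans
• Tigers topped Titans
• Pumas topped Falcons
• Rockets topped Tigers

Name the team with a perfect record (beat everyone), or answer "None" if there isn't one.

None

Highest win total is Eagles with 6 (out of 7 possible).
Eagles lost to Wolves, so no team went undefeated.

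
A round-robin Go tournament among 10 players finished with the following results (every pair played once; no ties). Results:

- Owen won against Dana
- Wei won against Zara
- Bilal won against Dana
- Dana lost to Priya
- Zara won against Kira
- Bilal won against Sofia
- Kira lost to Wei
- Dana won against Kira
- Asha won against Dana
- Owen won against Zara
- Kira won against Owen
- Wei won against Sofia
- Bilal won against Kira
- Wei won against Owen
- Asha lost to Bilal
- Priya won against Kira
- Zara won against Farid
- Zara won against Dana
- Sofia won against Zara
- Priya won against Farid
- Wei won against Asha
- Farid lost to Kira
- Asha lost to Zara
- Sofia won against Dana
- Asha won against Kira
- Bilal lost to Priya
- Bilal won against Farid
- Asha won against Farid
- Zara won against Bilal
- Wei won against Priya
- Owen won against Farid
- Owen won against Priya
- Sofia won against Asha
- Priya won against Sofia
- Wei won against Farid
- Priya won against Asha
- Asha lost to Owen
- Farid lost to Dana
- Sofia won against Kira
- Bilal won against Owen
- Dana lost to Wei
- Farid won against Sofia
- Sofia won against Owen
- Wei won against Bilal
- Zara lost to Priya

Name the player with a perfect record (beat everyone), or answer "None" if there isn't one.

Wei

Wei has 9 wins out of 9 opponents — a perfect record.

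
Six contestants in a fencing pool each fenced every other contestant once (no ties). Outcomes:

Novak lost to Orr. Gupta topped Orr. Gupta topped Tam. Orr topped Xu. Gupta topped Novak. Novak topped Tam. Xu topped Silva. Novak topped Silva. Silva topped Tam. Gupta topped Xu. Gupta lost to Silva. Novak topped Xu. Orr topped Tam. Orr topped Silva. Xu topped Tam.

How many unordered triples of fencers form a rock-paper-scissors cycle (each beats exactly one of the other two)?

Win totals: Gupta 4, Silva 2, Novak 3, Xu 2, Orr 4, Tam 0.
A fencer with w wins dominates both others in C(w,2) triples; summing gives 6 + 1 + 3 + 1 + 6 + 0 = 17 transitive triples.
Total triples C(6,3) = 20, so cyclic triples = 20 − 17 = 3.

3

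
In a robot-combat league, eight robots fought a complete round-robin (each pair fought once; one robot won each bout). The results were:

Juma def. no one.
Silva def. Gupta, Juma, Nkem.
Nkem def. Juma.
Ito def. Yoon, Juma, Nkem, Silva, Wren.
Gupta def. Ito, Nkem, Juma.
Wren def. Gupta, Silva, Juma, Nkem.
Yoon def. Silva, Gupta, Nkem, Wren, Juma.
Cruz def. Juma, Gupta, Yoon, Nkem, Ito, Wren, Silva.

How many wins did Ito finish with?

Ito's results: beat Nkem, Wren, Yoon, Juma, Silva; lost to Cruz, Gupta.
That is 5 wins.

5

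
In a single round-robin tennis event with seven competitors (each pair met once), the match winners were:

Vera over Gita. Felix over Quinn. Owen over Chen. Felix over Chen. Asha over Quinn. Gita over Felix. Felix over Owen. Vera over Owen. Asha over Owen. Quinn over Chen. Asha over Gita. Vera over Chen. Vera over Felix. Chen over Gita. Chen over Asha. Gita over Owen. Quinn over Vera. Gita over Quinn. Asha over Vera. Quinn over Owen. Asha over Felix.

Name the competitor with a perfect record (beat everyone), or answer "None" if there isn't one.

None

Highest win total is Asha with 5 (out of 6 possible).
Asha lost to Chen, so no competitor went undefeated.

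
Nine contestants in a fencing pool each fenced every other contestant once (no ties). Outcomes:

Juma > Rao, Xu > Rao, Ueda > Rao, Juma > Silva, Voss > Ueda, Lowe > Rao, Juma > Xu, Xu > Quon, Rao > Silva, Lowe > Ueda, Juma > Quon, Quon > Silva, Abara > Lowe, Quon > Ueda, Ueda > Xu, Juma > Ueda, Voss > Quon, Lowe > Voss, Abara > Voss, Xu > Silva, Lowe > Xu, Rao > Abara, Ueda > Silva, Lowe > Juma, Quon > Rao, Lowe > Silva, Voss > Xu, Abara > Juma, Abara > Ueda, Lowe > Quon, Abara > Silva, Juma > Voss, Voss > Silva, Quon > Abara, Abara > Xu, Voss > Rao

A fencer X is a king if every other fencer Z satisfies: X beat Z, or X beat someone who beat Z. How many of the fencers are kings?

3

Rao cannot reach Quon in two steps.
Lowe reaches everyone (king).
Quon reaches everyone (king).
Ueda cannot reach Lowe, Juma, Voss in two steps.
Abara reaches everyone (king).
Juma cannot reach Lowe in two steps.
Silva cannot reach Rao, Lowe, Quon, Ueda, Abara, Juma, Voss, Xu in two steps.
Voss cannot reach Lowe, Juma in two steps.
Xu cannot reach Lowe, Juma, Voss in two steps.
Kings: Lowe, Quon, Abara — 3.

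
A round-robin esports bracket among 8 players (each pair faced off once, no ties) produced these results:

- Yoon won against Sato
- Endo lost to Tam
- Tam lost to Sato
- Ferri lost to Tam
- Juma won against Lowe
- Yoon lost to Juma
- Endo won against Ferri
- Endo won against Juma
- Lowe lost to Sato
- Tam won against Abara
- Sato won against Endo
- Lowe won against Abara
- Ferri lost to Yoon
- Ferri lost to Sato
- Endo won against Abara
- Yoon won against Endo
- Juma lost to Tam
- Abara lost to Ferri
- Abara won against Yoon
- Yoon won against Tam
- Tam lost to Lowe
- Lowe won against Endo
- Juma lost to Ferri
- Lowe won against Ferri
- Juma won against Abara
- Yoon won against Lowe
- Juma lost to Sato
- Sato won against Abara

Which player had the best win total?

Sato

Win totals: Yoon 5, Endo 3, Ferri 2, Juma 3, Abara 1, Lowe 4, Sato 6, Tam 4.
Sato leads with 6 wins (next highest: 5).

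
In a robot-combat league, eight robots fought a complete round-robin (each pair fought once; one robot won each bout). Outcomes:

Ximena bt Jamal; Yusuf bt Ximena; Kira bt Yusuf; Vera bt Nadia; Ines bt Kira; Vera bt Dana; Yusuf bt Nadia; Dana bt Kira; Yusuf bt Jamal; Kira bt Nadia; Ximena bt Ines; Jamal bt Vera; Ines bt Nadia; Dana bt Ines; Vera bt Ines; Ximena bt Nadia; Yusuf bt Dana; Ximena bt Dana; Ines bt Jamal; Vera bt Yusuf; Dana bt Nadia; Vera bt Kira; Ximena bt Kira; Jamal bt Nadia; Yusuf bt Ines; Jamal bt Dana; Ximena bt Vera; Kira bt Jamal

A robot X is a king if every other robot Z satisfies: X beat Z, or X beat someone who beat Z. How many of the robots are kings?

Ines cannot reach Ximena in two steps.
Vera reaches everyone (king).
Yusuf reaches everyone (king).
Ximena reaches everyone (king).
Nadia cannot reach Ines, Vera, Yusuf, Ximena, Kira, Jamal, Dana in two steps.
Kira reaches everyone (king).
Jamal cannot reach Ximena in two steps.
Dana cannot reach Vera, Ximena in two steps.
Kings: Vera, Yusuf, Ximena, Kira — 4.

4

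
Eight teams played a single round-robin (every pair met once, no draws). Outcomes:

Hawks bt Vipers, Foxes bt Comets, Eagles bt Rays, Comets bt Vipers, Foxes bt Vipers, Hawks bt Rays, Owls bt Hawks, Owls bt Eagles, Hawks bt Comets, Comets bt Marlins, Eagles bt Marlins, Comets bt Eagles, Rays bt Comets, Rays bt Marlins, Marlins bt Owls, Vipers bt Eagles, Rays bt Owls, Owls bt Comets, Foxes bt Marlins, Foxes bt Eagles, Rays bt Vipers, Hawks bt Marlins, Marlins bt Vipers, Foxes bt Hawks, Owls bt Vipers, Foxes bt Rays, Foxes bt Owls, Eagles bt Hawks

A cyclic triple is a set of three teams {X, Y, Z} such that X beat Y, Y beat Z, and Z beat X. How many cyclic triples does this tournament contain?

Win totals: Hawks 4, Rays 4, Eagles 3, Owls 4, Comets 3, Foxes 7, Vipers 1, Marlins 2.
A team with w wins dominates both others in C(w,2) triples; summing gives 6 + 6 + 3 + 6 + 3 + 21 + 0 + 1 = 46 transitive triples.
Total triples C(8,3) = 56, so cyclic triples = 56 − 46 = 10.

10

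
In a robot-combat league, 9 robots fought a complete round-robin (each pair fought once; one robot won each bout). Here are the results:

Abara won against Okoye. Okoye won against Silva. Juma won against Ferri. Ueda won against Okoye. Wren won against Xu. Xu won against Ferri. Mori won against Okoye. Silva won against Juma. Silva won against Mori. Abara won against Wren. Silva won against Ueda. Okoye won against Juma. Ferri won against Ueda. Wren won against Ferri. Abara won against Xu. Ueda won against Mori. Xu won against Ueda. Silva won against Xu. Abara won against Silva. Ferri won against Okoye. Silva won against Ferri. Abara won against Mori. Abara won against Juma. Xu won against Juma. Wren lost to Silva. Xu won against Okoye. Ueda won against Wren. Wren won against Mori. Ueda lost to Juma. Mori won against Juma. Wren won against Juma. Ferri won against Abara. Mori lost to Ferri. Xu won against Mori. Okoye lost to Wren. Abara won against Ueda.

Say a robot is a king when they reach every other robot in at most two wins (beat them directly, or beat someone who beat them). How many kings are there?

5

Wren reaches everyone (king).
Abara reaches everyone (king).
Xu reaches everyone (king).
Ueda cannot reach Abara in two steps.
Okoye cannot reach Abara in two steps.
Silva reaches everyone (king).
Mori cannot reach Wren, Abara, Xu in two steps.
Ferri reaches everyone (king).
Juma cannot reach Xu, Silva in two steps.
Kings: Wren, Abara, Xu, Silva, Ferri — 5.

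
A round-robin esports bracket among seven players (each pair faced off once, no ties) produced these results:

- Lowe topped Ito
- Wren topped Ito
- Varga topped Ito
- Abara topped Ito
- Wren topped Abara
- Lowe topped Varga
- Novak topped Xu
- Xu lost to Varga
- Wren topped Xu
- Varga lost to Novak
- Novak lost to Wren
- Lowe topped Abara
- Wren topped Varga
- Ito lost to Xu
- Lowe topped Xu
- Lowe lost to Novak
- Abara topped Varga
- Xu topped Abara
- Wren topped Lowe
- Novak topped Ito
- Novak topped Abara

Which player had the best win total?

Wren

Win totals: Lowe 4, Xu 2, Ito 0, Varga 2, Novak 5, Abara 2, Wren 6.
Wren leads with 6 wins (next highest: 5).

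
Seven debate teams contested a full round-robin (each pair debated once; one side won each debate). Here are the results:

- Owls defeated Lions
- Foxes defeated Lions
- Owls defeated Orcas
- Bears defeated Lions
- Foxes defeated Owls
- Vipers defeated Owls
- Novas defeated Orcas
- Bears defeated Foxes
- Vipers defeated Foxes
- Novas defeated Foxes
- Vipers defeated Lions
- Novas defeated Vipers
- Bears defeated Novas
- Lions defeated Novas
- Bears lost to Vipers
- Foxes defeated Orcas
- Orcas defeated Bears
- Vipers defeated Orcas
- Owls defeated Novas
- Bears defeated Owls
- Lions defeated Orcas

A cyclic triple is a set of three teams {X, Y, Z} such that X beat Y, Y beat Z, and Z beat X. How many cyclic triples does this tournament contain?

9

Win totals: Lions 2, Foxes 3, Owls 3, Bears 4, Novas 3, Orcas 1, Vipers 5.
A team with w wins dominates both others in C(w,2) triples; summing gives 1 + 3 + 3 + 6 + 3 + 0 + 10 = 26 transitive triples.
Total triples C(7,3) = 35, so cyclic triples = 35 − 26 = 9.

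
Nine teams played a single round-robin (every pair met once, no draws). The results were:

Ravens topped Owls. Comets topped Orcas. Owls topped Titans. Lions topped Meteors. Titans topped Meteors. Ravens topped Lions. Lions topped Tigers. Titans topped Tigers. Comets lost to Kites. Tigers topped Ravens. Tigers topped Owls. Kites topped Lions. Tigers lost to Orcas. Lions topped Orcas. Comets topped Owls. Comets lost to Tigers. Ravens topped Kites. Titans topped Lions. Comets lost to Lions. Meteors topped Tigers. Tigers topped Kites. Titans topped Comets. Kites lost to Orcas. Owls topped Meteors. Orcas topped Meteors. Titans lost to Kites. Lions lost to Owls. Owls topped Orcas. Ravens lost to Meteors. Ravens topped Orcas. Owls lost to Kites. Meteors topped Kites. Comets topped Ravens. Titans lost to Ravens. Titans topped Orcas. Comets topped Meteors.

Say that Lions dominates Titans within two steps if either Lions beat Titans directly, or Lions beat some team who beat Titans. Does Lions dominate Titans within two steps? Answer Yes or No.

No

Lions did not beat Titans directly.
Lions beat Meteors, Orcas, Comets, Tigers, but each of them lost to Titans. No two-step path.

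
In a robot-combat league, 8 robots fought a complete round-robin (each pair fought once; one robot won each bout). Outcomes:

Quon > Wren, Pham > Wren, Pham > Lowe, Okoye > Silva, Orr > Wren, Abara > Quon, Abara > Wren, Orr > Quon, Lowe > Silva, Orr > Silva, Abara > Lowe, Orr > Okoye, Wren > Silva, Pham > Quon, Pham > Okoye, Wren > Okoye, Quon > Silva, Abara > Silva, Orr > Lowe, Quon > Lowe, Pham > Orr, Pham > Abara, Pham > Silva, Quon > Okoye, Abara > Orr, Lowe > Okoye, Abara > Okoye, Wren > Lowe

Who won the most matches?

Win totals: Quon 4, Orr 5, Pham 7, Wren 3, Lowe 2, Abara 6, Okoye 1, Silva 0.
Pham leads with 7 wins (next highest: 6).

Pham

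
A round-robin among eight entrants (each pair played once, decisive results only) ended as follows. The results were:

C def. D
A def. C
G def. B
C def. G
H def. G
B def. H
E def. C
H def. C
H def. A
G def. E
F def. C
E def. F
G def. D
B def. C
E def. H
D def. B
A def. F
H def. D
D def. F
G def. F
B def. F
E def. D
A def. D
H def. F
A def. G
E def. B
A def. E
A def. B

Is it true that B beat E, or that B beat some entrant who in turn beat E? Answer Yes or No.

No

B did not beat E directly.
B beat C, F, H, but each of them lost to E. No two-step path.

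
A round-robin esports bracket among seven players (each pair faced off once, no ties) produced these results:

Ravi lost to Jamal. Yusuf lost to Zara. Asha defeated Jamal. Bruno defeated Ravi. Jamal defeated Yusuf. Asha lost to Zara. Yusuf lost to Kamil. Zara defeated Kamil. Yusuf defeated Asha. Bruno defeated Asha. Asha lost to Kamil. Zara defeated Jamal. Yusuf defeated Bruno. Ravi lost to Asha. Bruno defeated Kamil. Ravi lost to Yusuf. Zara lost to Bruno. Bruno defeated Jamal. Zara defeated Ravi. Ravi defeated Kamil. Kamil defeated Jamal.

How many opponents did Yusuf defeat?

Yusuf's results: beat Bruno, Asha, Ravi; lost to Kamil, Jamal, Zara.
That is 3 wins.

3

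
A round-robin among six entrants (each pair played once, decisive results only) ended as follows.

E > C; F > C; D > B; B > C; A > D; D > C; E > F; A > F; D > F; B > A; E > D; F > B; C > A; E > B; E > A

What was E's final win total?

E's results: beat A, B, C, D, F; lost to no one.
That is 5 wins.

5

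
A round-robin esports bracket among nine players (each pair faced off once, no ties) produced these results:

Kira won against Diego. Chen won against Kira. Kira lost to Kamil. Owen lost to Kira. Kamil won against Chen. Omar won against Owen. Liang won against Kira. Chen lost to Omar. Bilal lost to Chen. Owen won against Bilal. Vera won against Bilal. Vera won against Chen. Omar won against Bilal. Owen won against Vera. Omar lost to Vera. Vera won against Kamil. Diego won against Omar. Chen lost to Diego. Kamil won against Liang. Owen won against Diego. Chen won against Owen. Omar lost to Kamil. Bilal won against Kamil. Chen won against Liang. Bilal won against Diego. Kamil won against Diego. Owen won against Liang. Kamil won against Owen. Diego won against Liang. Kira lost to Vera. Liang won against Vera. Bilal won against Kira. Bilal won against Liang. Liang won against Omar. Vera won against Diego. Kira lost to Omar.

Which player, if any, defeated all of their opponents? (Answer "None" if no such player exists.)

Highest win total is Vera with 6 (out of 8 possible).
Vera lost to Owen, Liang, so no player went undefeated.

None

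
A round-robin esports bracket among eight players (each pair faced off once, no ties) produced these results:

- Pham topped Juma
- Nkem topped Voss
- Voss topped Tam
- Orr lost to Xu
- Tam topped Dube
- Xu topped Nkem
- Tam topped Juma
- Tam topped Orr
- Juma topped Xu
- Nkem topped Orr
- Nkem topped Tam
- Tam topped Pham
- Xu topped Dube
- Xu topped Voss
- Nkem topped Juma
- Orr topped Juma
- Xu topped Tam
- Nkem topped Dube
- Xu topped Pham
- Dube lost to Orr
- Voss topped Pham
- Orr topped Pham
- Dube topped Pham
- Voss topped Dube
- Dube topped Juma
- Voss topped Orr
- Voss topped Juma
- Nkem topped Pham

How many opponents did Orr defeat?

3

Orr's results: beat Juma, Pham, Dube; lost to Voss, Tam, Xu, Nkem.
That is 3 wins.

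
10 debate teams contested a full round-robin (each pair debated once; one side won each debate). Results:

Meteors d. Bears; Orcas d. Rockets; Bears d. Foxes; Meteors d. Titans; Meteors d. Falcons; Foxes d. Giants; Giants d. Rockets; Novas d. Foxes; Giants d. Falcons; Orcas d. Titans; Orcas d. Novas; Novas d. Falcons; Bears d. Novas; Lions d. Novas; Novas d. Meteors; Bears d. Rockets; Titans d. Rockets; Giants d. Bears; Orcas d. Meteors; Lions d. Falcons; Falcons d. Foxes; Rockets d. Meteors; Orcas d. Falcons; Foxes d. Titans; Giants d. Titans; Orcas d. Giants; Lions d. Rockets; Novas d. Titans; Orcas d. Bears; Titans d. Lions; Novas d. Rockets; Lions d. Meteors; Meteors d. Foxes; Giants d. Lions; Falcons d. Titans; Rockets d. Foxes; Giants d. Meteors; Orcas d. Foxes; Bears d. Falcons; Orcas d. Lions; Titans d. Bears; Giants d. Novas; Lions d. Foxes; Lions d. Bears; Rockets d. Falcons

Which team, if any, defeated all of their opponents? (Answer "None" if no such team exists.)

Orcas

Orcas has 9 wins out of 9 opponents — a perfect record.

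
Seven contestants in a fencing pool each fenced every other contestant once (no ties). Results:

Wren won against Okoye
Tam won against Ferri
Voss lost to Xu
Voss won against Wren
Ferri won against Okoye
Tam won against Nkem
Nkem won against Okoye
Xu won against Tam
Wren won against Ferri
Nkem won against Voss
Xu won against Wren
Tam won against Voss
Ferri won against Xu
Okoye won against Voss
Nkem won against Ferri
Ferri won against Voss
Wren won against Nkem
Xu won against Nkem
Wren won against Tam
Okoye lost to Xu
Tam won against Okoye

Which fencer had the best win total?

Win totals: Voss 1, Ferri 3, Nkem 3, Tam 4, Xu 5, Wren 4, Okoye 1.
Xu leads with 5 wins (next highest: 4).

Xu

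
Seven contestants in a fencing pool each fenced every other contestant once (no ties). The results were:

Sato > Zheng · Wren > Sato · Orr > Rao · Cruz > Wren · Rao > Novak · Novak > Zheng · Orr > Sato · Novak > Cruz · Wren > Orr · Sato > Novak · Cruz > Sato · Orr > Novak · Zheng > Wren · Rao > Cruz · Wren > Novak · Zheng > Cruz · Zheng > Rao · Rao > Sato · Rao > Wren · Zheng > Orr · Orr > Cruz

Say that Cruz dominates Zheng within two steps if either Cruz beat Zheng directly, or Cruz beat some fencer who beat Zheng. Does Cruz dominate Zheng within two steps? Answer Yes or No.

Yes

Cruz did not beat Zheng directly.
Cruz beat Wren, Sato. Of those, Sato beat Zheng.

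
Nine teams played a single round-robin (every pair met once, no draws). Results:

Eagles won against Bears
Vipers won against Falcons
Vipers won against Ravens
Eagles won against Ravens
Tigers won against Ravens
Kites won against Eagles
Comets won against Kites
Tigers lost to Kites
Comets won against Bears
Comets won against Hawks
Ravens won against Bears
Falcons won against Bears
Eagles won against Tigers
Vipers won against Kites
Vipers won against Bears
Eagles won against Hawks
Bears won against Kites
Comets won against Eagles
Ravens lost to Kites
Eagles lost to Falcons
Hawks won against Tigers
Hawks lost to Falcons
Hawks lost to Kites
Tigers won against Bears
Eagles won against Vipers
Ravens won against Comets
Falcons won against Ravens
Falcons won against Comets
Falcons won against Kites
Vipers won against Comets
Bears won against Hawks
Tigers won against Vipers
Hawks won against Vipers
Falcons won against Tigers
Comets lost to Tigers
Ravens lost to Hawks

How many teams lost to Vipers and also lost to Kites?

1

Vipers beat: Kites, Falcons, Ravens, Bears, Comets.
Kites beat: Tigers, Eagles, Ravens, Hawks.
Both beat: Ravens — 1.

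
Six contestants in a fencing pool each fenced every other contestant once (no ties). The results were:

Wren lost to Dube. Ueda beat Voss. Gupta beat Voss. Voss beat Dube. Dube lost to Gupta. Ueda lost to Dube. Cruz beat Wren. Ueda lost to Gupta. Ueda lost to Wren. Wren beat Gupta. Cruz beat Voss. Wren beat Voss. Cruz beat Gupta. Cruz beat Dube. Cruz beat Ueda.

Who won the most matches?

Win totals: Dube 2, Wren 3, Cruz 5, Voss 1, Ueda 1, Gupta 3.
Cruz leads with 5 wins (next highest: 3).

Cruz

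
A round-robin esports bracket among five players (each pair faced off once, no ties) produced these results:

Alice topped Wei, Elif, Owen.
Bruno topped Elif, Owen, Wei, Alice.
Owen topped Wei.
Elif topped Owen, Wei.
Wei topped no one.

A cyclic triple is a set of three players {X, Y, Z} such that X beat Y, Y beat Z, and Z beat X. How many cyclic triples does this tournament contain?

Of the C(5,3) = 10 triples, the cyclic ones are: none.
That is 0.

0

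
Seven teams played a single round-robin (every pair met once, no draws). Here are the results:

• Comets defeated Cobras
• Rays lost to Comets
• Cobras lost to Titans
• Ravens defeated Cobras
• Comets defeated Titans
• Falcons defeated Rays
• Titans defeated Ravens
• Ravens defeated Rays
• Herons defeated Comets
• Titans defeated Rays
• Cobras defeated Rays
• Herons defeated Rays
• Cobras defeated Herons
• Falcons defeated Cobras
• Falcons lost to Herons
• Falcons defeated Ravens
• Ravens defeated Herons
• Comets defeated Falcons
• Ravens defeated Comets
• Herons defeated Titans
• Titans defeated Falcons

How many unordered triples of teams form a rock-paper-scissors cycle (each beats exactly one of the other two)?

7

Win totals: Titans 4, Ravens 4, Falcons 3, Herons 4, Comets 4, Cobras 2, Rays 0.
A team with w wins dominates both others in C(w,2) triples; summing gives 6 + 6 + 3 + 6 + 6 + 1 + 0 = 28 transitive triples.
Total triples C(7,3) = 35, so cyclic triples = 35 − 28 = 7.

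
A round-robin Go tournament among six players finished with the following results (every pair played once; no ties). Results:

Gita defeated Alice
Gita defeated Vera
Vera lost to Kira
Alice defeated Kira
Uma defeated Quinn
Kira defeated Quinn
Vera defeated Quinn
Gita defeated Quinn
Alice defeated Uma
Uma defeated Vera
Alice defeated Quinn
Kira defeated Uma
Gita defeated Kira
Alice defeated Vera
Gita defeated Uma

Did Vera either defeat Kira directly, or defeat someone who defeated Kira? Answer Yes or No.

No

Vera did not beat Kira directly.
Vera beat Quinn, but each of them lost to Kira. No two-step path.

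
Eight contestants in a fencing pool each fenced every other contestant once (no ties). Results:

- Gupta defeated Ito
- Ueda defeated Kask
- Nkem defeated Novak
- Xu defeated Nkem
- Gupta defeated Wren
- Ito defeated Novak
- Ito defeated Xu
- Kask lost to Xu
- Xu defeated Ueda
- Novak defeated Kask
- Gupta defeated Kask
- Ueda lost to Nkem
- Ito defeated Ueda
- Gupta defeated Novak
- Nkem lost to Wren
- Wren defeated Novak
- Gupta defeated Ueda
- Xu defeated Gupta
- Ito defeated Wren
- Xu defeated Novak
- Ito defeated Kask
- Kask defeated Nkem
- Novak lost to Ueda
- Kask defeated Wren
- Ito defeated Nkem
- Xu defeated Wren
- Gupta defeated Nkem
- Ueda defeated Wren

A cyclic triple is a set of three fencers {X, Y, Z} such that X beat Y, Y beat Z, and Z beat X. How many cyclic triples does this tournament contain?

Win totals: Novak 1, Xu 6, Nkem 2, Ueda 3, Gupta 6, Wren 2, Ito 6, Kask 2.
A fencer with w wins dominates both others in C(w,2) triples; summing gives 0 + 15 + 1 + 3 + 15 + 1 + 15 + 1 = 51 transitive triples.
Total triples C(8,3) = 56, so cyclic triples = 56 − 51 = 5.

5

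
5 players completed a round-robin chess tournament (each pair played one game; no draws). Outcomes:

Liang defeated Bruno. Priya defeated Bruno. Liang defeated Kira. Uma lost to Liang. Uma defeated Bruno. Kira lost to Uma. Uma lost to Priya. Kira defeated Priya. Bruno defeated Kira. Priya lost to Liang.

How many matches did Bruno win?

1

Bruno's results: beat Kira; lost to Liang, Uma, Priya.
That is 1 win.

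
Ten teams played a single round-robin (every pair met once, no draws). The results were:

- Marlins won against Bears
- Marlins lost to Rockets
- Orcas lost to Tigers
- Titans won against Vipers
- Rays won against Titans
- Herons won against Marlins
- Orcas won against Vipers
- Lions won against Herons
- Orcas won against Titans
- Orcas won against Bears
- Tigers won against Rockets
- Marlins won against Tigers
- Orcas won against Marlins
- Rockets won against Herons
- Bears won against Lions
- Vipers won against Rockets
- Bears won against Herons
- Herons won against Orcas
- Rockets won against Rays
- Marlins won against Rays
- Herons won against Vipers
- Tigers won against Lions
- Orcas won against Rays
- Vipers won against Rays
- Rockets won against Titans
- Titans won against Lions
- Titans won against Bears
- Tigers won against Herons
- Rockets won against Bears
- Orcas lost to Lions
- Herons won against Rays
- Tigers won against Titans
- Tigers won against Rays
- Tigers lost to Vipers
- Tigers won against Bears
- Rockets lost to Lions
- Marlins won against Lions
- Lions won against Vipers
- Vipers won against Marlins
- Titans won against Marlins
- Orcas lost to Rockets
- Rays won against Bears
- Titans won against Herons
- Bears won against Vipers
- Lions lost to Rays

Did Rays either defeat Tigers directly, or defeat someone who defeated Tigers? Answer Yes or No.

No

Rays did not beat Tigers directly.
Rays beat Titans, Bears, Lions, but each of them lost to Tigers. No two-step path.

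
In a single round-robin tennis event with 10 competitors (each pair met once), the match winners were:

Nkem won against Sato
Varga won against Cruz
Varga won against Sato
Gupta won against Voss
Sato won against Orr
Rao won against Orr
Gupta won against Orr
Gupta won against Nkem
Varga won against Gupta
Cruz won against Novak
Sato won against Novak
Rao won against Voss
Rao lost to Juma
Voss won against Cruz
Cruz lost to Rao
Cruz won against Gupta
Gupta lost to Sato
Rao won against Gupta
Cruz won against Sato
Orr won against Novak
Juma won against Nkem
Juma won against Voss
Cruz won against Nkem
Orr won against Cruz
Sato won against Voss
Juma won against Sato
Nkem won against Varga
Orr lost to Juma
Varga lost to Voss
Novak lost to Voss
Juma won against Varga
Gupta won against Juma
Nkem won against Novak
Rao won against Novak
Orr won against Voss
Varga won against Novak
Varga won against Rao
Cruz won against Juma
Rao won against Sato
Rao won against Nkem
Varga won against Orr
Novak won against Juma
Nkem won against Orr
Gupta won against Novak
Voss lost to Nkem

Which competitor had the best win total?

Win totals: Gupta 5, Sato 4, Nkem 5, Varga 6, Cruz 5, Voss 3, Juma 6, Rao 7, Orr 3, Novak 1.
Rao leads with 7 wins (next highest: 6).

Rao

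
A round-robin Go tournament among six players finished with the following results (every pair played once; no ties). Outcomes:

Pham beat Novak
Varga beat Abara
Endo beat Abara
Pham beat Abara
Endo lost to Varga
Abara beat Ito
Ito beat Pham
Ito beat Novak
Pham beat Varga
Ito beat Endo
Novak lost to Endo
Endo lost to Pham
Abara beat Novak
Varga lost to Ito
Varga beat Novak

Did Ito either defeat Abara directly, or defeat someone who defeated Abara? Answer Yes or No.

Yes

Ito did not beat Abara directly.
Ito beat Novak, Endo, Pham, Varga. Of those, Endo beat Abara.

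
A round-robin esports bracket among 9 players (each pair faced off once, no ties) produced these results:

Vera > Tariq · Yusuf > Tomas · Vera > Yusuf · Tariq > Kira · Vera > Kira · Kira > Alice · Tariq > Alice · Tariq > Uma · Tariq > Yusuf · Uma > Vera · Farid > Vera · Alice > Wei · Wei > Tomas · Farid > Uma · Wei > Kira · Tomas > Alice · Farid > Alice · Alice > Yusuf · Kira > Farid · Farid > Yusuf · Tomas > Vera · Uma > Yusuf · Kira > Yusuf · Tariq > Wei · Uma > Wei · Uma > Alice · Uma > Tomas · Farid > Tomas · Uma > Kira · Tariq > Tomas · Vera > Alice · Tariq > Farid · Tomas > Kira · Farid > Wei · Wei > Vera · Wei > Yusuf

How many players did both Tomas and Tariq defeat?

Tomas beat: Alice, Vera, Kira.
Tariq beat: Uma, Alice, Tomas, Farid, Kira, Wei, Yusuf.
Both beat: Alice, Kira — 2.

2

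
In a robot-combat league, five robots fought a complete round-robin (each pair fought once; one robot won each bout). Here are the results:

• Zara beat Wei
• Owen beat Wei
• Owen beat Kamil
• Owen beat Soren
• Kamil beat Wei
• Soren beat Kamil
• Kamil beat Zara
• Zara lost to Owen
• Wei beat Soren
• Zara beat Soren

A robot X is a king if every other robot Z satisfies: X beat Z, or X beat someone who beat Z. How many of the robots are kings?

1

Kamil cannot reach Owen in two steps.
Wei cannot reach Owen, Zara in two steps.
Owen reaches everyone (king).
Soren cannot reach Owen in two steps.
Zara cannot reach Owen in two steps.
Kings: Owen — 1.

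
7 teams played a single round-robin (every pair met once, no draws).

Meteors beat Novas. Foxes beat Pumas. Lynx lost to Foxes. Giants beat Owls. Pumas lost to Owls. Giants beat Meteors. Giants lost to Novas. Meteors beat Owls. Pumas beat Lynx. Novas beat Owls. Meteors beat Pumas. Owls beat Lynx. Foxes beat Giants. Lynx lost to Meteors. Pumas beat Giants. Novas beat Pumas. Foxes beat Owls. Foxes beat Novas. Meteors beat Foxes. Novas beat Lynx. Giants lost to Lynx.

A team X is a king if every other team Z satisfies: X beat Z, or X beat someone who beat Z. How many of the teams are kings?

Lynx cannot reach Novas, Pumas, Foxes in two steps.
Meteors reaches everyone (king).
Novas cannot reach Foxes in two steps.
Pumas cannot reach Novas, Foxes in two steps.
Giants reaches everyone (king).
Owls cannot reach Meteors, Novas, Foxes in two steps.
Foxes reaches everyone (king).
Kings: Meteors, Giants, Foxes — 3.

3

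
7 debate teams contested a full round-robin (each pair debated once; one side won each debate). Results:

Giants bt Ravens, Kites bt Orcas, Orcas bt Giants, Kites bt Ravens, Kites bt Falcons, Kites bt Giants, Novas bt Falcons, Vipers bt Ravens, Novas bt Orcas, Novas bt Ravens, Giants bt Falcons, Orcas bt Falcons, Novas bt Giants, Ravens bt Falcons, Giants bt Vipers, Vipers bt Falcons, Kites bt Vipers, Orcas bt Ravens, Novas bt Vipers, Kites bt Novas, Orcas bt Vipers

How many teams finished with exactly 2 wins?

1

Win totals: Giants 3, Novas 5, Vipers 2, Kites 6, Ravens 1, Falcons 0, Orcas 4.
Exactly 2: Vipers — 1 team.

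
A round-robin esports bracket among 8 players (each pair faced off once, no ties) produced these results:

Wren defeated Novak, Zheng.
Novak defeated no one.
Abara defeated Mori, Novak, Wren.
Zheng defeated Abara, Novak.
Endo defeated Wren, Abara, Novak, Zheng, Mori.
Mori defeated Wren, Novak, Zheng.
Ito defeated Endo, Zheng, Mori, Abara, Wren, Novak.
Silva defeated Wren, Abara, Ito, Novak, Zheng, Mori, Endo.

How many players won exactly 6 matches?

Win totals: Endo 5, Silva 7, Abara 3, Ito 6, Zheng 2, Novak 0, Mori 3, Wren 2.
Exactly 6: Ito — 1 player.

1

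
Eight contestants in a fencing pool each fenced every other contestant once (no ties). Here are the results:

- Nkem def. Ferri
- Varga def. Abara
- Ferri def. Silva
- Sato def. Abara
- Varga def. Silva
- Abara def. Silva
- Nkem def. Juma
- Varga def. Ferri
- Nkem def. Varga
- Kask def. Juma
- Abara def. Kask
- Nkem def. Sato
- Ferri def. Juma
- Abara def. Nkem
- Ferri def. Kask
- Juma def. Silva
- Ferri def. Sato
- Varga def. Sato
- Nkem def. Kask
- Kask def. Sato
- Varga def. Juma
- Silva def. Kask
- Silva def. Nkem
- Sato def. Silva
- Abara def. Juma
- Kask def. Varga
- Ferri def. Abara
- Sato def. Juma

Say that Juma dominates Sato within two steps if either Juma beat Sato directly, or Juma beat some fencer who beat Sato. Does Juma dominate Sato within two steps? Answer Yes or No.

No

Juma did not beat Sato directly.
Juma beat Silva, but each of them lost to Sato. No two-step path.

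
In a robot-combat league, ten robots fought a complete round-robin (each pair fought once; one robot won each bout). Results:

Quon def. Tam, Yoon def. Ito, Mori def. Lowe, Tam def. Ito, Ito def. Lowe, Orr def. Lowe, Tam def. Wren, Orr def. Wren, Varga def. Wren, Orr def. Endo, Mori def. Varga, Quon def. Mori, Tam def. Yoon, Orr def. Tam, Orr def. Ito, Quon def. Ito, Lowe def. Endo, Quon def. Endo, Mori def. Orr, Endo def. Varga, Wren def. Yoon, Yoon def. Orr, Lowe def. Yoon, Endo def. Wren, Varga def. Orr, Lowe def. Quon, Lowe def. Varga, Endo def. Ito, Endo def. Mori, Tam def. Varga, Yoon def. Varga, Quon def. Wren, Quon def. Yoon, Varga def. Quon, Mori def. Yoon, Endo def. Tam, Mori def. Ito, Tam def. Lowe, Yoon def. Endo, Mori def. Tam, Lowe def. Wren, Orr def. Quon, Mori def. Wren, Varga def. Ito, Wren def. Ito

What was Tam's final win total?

5

Tam's results: beat Yoon, Wren, Ito, Lowe, Varga; lost to Endo, Orr, Quon, Mori.
That is 5 wins.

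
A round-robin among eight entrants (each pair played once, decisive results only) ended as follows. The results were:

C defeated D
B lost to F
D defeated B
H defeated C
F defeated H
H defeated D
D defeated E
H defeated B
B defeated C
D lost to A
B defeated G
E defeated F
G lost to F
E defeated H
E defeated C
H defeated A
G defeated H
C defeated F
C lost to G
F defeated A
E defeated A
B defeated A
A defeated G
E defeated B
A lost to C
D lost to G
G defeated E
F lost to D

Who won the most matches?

E

Win totals: A 2, B 3, C 3, D 3, E 5, F 4, G 4, H 4.
E leads with 5 wins (next highest: 4).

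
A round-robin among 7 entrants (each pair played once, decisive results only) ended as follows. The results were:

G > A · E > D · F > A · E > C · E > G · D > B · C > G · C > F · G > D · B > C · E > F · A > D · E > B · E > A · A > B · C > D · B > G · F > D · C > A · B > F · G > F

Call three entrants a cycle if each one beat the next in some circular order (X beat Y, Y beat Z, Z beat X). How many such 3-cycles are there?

6

Win totals: A 2, B 3, C 4, D 1, E 6, F 2, G 3.
An entrant with w wins dominates both others in C(w,2) triples; summing gives 1 + 3 + 6 + 0 + 15 + 1 + 3 = 29 transitive triples.
Total triples C(7,3) = 35, so cyclic triples = 35 − 29 = 6.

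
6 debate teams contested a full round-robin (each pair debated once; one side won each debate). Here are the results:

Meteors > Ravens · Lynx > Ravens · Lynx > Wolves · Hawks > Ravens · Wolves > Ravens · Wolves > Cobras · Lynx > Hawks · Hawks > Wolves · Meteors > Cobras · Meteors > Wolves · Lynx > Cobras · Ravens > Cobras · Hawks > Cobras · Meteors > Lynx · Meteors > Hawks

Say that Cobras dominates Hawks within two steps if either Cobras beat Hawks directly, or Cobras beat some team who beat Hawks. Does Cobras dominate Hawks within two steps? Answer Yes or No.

Cobras did not beat Hawks directly.
Cobras beat no one, so there is no intermediate team.

No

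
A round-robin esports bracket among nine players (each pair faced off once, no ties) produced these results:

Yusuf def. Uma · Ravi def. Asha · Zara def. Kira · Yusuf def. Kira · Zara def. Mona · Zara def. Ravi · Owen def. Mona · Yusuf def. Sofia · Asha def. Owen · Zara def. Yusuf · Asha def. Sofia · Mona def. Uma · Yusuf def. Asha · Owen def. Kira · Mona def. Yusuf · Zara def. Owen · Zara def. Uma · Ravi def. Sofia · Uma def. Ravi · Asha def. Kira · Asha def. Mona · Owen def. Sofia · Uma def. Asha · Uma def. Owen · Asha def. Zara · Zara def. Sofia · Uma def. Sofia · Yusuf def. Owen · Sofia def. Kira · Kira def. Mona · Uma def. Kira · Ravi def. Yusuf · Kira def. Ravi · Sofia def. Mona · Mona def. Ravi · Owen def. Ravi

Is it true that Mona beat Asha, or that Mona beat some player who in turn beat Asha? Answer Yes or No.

Mona did not beat Asha directly.
Mona beat Yusuf, Ravi, Uma. Of those, Yusuf beat Asha.

Yes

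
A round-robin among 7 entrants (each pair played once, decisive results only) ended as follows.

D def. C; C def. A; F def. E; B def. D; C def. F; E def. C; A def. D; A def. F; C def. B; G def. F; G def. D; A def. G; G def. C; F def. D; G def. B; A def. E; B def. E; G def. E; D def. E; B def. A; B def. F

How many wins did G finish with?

G's results: beat B, C, D, E, F; lost to A.
That is 5 wins.

5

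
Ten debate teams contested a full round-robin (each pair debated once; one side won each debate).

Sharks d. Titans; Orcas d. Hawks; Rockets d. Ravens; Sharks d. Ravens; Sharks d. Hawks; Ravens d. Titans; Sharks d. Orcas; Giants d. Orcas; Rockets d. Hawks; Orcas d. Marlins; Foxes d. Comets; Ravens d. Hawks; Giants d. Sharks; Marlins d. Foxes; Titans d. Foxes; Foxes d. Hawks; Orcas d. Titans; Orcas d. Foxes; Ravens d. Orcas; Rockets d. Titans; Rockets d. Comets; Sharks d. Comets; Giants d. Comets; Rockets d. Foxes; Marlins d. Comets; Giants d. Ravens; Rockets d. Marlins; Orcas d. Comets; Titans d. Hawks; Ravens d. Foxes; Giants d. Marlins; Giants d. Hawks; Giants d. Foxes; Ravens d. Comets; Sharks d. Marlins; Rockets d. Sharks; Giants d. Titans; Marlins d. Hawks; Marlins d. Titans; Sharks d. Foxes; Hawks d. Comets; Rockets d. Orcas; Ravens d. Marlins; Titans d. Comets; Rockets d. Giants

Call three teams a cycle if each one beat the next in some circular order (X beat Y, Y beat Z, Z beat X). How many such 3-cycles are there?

0

Win totals: Orcas 5, Sharks 7, Ravens 6, Marlins 4, Comets 0, Giants 8, Foxes 2, Titans 3, Rockets 9, Hawks 1.
A team with w wins dominates both others in C(w,2) triples; summing gives 10 + 21 + 15 + 6 + 0 + 28 + 1 + 3 + 36 + 0 = 120 transitive triples.
Total triples C(10,3) = 120, so cyclic triples = 120 − 120 = 0.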